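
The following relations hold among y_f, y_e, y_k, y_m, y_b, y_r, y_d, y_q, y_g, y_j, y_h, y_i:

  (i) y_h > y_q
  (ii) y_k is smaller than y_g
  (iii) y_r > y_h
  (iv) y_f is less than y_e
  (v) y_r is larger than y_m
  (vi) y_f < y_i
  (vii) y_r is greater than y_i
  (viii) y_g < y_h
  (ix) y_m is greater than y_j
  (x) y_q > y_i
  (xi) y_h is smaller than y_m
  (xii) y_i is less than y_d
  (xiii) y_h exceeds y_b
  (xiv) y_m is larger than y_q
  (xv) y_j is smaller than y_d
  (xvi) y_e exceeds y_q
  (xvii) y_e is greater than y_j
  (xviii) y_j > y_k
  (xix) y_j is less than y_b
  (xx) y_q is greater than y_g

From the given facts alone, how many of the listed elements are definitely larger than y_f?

Directly above y_f: y_i, y_e.
One step further: y_q, y_d, y_r (5 so far).
One step further: y_h, y_m (7 so far).
No other element is forced above y_f by the given relations, so the count is 7.

7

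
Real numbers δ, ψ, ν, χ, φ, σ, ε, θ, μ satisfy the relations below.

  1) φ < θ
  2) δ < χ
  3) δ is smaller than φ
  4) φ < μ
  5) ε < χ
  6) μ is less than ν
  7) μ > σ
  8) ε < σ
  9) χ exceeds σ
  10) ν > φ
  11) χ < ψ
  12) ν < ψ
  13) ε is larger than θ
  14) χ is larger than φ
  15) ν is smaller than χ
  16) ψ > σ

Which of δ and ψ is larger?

δ < φ and φ < θ give δ < θ.
With θ < ε: δ < φ < θ < ε.
With ε < σ: δ < φ < θ < ε < σ.
With σ < μ: δ < φ < θ < ε < σ < μ.
Then μ < ν extends the chain to ν.
Then ν < χ extends the chain to χ.
With χ < ψ: δ < φ < θ < ε < σ < μ < ν < χ < ψ.
So δ < ψ; ψ is the larger of the two.

ψ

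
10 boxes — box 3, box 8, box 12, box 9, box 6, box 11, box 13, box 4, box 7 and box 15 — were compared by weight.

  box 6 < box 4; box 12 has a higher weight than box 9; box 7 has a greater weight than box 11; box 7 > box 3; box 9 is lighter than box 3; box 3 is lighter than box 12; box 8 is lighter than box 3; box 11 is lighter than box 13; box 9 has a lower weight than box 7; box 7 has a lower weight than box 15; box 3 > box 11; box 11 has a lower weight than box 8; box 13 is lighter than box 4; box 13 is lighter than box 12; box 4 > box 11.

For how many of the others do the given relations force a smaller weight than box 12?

5

Directly below box 12: box 13, box 9, box 3.
One step further: box 11, box 8 (5 so far).
Nothing else is reachable below box 12; 5 in all.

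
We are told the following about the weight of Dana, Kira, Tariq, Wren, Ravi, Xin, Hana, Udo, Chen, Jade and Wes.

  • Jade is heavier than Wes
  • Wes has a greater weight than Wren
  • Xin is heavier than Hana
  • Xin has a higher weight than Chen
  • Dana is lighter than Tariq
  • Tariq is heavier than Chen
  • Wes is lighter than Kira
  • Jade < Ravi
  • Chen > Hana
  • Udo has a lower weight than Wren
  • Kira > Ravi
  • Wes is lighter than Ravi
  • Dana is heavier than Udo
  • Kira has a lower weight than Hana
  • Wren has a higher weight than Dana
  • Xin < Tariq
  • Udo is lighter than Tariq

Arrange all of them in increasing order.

Udo < Dana < Wren < Wes < Jade < Ravi < Kira < Hana < Chen < Xin < Tariq

Nothing is placed below Udo, so it is least; from there Udo < Dana; Dana < Wren; Wren < Wes; Wes < Jade; Jade < Ravi; Ravi < Kira; Kira < Hana; Hana < Chen; Chen < Xin; Xin < Tariq, each given directly.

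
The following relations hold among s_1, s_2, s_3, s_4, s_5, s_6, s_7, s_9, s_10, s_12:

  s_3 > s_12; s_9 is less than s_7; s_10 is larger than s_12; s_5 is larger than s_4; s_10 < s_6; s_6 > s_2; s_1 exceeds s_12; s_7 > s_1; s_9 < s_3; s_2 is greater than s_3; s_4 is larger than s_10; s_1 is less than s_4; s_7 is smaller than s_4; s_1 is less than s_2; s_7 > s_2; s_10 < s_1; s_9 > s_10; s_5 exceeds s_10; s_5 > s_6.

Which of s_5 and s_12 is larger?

Chaining the given relations: s_12 < s_10 < s_9 < s_3 < s_2 < s_7 < s_4 < s_5.
So s_12 < s_5; s_5 is the larger of the two.

s_5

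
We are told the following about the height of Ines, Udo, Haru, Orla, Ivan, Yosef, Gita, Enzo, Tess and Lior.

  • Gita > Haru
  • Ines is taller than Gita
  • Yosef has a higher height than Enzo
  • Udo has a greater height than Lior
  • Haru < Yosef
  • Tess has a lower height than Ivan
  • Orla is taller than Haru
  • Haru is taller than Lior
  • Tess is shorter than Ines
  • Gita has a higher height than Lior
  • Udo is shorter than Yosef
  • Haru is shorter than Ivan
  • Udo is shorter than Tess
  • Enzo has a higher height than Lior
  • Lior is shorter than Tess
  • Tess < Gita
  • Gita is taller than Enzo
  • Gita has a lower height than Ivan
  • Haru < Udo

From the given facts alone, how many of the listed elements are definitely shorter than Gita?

Directly below Gita: Lior, Haru, Enzo, Tess.
One step further: Udo (5 so far).
No other element is forced below Gita by the given relations, so the count is 5.

5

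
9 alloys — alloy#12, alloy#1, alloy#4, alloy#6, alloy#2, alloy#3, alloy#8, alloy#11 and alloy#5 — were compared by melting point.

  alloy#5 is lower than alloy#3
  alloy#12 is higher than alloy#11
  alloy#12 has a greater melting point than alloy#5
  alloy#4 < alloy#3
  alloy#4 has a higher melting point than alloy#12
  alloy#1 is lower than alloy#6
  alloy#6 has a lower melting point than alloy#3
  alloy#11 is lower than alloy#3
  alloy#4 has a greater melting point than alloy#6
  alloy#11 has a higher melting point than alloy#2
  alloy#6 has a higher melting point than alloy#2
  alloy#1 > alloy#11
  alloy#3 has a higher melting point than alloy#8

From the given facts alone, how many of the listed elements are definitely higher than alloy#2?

6

Directly above alloy#2: alloy#11, alloy#6.
One step further: alloy#1, alloy#12, alloy#4, alloy#3 (6 so far).
No other element is forced above alloy#2 by the given relations, so the count is 6.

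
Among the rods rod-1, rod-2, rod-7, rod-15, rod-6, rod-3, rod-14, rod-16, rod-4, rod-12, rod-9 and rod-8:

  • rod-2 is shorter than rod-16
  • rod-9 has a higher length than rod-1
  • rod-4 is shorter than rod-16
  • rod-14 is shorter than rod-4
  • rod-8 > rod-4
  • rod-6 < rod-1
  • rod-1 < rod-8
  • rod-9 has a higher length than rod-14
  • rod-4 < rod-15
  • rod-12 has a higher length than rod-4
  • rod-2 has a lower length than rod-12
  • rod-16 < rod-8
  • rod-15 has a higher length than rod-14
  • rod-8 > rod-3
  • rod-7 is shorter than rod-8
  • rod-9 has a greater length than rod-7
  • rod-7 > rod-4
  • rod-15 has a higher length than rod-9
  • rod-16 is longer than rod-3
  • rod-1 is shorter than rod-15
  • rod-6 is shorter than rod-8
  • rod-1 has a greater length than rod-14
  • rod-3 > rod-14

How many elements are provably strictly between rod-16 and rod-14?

Chaining upward from rod-14 reaches: rod-4, rod-1, rod-3, rod-7, rod-9, rod-12, rod-8, rod-15.
Chaining downward from rod-16 reaches: rod-4, rod-2, rod-3.
Strictly between rod-14 and rod-16 are those in both lists: rod-4, rod-3 — 2 elements.

2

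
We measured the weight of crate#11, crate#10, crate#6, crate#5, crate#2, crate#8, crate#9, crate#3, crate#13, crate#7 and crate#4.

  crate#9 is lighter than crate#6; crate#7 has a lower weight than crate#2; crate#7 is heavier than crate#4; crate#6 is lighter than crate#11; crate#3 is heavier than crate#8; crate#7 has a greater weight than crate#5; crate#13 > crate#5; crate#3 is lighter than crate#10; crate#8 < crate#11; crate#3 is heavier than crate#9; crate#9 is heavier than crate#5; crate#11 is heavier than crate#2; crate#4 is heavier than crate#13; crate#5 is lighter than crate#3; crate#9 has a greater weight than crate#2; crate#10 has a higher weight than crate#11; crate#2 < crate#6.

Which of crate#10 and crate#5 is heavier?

Following the relations from crate#5: crate#5 < crate#13 < crate#4 < crate#7 < crate#2 < crate#9 < crate#6 < crate#11 < crate#10.
So crate#5 < crate#10; crate#10 is the heavier of the two.

crate#10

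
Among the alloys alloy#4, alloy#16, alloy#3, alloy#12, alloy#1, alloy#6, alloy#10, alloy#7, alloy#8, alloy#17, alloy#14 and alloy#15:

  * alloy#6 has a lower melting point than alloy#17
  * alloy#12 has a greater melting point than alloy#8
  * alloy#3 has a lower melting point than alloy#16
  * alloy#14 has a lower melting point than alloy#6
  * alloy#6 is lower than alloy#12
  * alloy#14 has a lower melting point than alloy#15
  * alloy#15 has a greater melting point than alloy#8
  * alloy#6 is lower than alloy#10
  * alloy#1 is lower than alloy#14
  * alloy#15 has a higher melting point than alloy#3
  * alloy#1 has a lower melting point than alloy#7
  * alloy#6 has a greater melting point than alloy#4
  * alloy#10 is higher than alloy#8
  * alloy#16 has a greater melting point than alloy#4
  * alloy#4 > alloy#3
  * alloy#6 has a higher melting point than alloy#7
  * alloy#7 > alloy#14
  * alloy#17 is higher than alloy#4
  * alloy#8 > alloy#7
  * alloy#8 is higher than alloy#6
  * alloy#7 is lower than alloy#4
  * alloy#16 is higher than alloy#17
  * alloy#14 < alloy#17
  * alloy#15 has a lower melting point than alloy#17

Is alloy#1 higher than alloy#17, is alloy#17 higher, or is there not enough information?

alloy#17

Chaining the given relations: alloy#1 < alloy#14 < alloy#7 < alloy#4 < alloy#6 < alloy#8 < alloy#15 < alloy#17.
So alloy#17 is higher.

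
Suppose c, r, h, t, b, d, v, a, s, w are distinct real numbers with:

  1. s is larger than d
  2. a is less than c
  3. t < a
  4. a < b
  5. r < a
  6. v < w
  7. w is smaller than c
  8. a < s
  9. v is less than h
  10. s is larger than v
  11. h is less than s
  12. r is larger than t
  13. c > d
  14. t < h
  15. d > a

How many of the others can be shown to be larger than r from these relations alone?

Directly above r: a.
One step further: d, s, b, c (5 so far).
No other element is forced above r by the given relations, so the count is 5.

5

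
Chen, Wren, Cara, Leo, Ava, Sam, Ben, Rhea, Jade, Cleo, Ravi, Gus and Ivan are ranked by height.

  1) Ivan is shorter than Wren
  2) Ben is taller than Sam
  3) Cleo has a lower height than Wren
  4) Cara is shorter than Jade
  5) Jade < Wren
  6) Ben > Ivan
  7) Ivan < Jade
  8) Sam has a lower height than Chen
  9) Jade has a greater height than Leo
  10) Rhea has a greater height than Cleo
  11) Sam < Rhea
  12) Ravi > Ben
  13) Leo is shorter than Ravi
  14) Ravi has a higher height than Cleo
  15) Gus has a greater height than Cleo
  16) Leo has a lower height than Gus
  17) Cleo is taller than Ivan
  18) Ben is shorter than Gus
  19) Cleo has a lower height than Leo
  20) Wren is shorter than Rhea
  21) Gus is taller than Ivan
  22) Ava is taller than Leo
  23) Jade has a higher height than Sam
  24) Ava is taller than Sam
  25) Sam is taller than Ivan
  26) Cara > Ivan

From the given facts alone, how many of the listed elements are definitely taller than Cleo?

7

Directly above Cleo: Leo, Gus, Ravi, Wren, Rhea.
One step further: Jade, Ava (7 so far).
No other element is forced above Cleo by the given relations, so the count is 7.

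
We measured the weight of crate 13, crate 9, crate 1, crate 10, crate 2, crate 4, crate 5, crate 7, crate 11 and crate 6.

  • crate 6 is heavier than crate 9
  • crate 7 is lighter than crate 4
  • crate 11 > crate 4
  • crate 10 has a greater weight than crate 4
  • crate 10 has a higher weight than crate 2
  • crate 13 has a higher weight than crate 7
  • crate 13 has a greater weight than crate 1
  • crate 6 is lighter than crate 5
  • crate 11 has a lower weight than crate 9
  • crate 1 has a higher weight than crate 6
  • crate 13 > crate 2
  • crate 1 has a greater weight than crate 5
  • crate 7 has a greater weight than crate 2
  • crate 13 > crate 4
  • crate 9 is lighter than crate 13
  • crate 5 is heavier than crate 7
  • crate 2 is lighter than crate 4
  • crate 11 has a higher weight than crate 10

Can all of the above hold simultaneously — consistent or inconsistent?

consistent

Every relation is compatible with crate 2 < crate 7 < crate 4 < crate 10 < crate 11 < crate 9 < crate 6 < crate 5 < crate 1 < crate 13; the set is consistent.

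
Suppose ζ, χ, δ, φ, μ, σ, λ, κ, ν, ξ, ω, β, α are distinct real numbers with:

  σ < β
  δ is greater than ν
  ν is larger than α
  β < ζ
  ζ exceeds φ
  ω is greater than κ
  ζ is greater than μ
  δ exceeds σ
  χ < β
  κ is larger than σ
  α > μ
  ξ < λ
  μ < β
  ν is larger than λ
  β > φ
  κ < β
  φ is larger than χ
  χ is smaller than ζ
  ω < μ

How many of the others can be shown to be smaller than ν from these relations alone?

7

From ν the given relations immediately reach λ, α.
From those, ξ, μ — 4 in total.
From those, ω — 5 in total.
From those, κ — 6 in total.
From those, σ — 7 in total.
No other element is forced below ν by the given relations, so the count is 7.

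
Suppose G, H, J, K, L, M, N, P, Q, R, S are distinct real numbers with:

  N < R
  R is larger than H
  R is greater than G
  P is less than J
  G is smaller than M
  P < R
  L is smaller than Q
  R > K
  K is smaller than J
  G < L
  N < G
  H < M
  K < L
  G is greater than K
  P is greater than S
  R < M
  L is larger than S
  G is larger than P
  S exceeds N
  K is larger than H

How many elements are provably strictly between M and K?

Chaining upward from K reaches: J, G, R, L, Q.
Chaining downward from M reaches: N, S, P, H, G, R.
Strictly between K and M are those in both lists: G, R — 2 elements.

2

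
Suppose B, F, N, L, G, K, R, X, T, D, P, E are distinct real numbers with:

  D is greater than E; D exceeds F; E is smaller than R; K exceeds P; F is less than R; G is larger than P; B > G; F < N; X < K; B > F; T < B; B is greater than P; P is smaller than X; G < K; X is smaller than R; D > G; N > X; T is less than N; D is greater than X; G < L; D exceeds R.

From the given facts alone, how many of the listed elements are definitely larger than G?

Directly above G: B, K, L, D.
No other element is forced above G by the given relations, so the count is 4.

4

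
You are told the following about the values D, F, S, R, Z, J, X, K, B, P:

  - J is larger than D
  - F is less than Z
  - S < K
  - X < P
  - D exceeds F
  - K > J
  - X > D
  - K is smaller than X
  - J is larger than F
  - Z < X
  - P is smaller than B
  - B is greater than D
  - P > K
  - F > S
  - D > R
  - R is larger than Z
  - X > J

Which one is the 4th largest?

K

Piecing the relations together gives one ordering: S < F < Z < R < D < J < K < X < P < B.
Counting 4 from the largest end gives K.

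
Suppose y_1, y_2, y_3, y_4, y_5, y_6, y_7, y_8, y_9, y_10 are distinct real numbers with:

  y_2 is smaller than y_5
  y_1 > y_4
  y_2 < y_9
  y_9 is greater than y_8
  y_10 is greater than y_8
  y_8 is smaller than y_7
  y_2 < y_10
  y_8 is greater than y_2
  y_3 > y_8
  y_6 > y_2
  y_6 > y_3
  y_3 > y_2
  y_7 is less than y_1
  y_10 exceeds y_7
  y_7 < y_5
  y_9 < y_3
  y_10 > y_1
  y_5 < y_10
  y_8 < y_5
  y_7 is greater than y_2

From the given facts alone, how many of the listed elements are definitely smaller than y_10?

Directly below y_10: y_2, y_8, y_7, y_5, y_1.
One step further: y_4 (6 so far).
No other element is forced below y_10 by the given relations, so the count is 6.

6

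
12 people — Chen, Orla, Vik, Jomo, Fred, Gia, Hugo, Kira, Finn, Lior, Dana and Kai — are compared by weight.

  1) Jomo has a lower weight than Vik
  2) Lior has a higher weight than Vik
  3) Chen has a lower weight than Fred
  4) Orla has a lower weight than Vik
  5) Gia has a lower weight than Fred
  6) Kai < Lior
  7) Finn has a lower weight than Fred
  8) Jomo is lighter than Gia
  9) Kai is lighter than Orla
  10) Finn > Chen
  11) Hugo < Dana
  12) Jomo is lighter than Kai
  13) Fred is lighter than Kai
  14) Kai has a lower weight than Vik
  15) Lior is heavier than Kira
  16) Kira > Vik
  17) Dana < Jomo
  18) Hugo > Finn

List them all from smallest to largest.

Chen < Finn < Hugo < Dana < Jomo < Gia < Fred < Kai < Orla < Vik < Kira < Lior

Each adjacent pair is fixed by a given relation: Chen < Finn; Finn < Hugo; Hugo < Dana; Dana < Jomo; Jomo < Gia; Gia < Fred; Fred < Kai; Kai < Orla; Orla < Vik; Vik < Kira; Kira < Lior. Chaining them end to end gives the full order.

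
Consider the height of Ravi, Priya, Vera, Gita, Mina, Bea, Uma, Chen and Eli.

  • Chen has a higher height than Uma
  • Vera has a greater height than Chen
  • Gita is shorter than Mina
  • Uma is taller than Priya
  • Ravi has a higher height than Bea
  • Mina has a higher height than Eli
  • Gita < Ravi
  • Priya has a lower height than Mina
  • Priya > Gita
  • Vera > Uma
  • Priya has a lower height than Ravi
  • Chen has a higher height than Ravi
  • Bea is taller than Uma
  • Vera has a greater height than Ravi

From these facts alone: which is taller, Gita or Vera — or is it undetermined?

Vera

Gita < Priya and Priya < Uma give Gita < Uma.
With Uma < Bea: Gita < Priya < Uma < Bea.
Then Bea < Ravi extends the chain to Ravi.
With Ravi < Chen: Gita < Priya < Uma < Bea < Ravi < Chen.
Then Chen < Vera extends the chain to Vera.
So Vera is taller.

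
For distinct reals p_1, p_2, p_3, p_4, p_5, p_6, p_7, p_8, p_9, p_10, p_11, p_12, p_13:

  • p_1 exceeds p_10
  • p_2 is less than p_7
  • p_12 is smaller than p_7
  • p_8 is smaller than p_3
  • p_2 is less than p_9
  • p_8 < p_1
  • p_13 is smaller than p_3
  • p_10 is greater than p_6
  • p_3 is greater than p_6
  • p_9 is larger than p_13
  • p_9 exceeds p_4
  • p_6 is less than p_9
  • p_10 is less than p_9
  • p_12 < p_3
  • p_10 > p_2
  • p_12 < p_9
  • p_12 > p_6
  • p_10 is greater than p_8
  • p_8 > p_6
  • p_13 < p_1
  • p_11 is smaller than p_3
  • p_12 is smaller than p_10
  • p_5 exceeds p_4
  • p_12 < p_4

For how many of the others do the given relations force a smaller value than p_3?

From p_3 the given relations immediately reach p_6, p_8, p_11, p_12, p_13.
Nothing else is reachable below p_3; 5 in all.

5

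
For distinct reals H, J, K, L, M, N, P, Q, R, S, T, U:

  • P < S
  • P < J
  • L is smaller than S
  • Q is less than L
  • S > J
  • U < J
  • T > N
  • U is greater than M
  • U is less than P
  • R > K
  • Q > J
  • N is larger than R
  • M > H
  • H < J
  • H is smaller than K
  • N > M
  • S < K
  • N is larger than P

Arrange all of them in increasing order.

H < M < U < P < J < Q < L < S < K < R < N < T

Nothing is placed below H, so it is least; from there H < M; M < U; U < P; P < J; J < Q; Q < L; L < S; S < K; K < R; R < N; N < T, each given directly.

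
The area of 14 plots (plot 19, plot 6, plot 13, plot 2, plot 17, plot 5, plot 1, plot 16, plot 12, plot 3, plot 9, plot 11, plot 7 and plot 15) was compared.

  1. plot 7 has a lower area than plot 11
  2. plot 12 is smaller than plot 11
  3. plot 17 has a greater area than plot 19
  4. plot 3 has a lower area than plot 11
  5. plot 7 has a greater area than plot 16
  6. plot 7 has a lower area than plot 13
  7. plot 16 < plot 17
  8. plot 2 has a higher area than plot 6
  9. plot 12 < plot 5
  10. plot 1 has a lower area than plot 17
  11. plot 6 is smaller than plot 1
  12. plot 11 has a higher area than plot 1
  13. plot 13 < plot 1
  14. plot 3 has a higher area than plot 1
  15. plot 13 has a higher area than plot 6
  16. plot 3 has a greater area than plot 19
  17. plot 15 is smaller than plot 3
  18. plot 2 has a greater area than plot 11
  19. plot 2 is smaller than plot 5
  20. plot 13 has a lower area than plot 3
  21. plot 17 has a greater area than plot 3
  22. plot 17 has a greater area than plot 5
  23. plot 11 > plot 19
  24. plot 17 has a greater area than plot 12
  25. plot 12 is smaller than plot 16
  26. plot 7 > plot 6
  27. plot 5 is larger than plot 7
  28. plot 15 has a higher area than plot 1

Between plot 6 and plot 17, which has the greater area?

Following the relations from plot 6: plot 6 < plot 7 < plot 13 < plot 1 < plot 15 < plot 3 < plot 11 < plot 2 < plot 5 < plot 17.
So plot 6 < plot 17; plot 17 is the larger of the two.

plot 17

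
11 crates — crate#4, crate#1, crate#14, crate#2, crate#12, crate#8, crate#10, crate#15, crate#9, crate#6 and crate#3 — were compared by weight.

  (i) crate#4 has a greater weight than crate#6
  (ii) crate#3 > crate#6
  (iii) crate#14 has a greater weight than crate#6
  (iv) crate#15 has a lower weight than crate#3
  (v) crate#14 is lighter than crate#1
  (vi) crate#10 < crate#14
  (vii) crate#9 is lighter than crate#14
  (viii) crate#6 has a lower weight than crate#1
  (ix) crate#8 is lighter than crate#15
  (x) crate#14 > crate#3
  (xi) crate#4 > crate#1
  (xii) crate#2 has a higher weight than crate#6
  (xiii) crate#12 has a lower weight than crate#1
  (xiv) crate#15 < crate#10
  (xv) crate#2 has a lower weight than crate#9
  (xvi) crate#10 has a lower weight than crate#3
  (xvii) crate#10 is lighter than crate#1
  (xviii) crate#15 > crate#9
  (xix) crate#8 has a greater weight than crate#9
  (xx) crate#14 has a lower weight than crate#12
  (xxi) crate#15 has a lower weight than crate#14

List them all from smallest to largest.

crate#6 < crate#2 < crate#9 < crate#8 < crate#15 < crate#10 < crate#3 < crate#14 < crate#12 < crate#1 < crate#4

Each adjacent pair is fixed by a given relation: crate#6 < crate#2; crate#2 < crate#9; crate#9 < crate#8; crate#8 < crate#15; crate#15 < crate#10; crate#10 < crate#3; crate#3 < crate#14; crate#14 < crate#12; crate#12 < crate#1; crate#1 < crate#4. Chaining them end to end gives the full order.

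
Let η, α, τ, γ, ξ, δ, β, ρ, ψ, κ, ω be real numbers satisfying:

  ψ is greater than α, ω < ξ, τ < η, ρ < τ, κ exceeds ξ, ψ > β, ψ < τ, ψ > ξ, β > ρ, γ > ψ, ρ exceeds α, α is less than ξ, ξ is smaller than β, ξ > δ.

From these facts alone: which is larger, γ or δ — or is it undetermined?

δ < ξ and ξ < β give δ < β.
With β < ψ: δ < ξ < β < ψ.
With ψ < γ: δ < ξ < β < ψ < γ.
So γ is larger.

γ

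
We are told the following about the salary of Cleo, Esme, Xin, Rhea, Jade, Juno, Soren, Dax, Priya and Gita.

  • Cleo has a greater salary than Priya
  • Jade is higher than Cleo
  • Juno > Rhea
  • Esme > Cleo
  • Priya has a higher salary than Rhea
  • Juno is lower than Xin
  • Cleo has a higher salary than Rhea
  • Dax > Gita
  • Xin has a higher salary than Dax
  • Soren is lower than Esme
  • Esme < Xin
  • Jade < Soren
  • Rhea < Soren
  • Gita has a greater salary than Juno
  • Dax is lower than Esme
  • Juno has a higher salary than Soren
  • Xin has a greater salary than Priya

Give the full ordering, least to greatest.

Rhea < Priya < Cleo < Jade < Soren < Juno < Gita < Dax < Esme < Xin

Nothing is placed below Rhea, so it is least; from there Rhea < Priya; Priya < Cleo; Cleo < Jade; Jade < Soren; Soren < Juno; Juno < Gita; Gita < Dax; Dax < Esme; Esme < Xin, each given directly.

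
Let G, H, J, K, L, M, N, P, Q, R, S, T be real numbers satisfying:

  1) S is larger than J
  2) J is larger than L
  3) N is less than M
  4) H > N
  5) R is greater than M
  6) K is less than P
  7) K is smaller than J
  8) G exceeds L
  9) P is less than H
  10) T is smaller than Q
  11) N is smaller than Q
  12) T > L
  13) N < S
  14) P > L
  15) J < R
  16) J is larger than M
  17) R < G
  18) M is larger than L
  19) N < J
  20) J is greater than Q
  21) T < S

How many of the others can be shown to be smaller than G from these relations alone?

8

The elements the relations force below G are K, L, T, N, M, Q, J, R — no chain reaches any other.
That is 8.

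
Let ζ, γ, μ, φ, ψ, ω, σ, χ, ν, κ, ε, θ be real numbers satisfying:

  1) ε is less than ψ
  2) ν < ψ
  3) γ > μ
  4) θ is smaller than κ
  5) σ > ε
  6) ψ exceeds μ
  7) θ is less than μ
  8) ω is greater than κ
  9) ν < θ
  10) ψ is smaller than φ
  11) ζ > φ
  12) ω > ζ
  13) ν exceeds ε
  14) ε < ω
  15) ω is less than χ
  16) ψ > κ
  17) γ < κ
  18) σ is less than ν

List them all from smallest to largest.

Each adjacent pair is fixed by a given relation: ε < σ; σ < ν; ν < θ; θ < μ; μ < γ; γ < κ; κ < ψ; ψ < φ; φ < ζ; ζ < ω; ω < χ. Chaining them end to end gives the full order.

ε < σ < ν < θ < μ < γ < κ < ψ < φ < ζ < ω < χ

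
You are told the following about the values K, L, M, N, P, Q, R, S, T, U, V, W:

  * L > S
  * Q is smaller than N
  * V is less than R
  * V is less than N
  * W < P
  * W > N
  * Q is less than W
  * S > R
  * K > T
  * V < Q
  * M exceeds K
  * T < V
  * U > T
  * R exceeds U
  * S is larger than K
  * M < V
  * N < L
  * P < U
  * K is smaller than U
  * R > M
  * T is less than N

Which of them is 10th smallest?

Piecing the relations together gives one ordering: T < K < M < V < Q < N < W < P < U < R < S < L.
The 10th smallest is R.

R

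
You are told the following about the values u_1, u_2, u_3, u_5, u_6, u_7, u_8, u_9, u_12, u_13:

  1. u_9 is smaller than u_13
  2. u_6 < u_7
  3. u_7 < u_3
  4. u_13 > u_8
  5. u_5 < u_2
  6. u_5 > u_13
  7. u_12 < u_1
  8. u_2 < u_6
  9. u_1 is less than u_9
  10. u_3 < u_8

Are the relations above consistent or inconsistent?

Chaining the given relations yields u_13 < u_5 < u_2 < u_6 < u_7 < u_3 < u_8, so u_13 < u_8. But one relation states u_8 < u_13. These cannot both hold.

inconsistent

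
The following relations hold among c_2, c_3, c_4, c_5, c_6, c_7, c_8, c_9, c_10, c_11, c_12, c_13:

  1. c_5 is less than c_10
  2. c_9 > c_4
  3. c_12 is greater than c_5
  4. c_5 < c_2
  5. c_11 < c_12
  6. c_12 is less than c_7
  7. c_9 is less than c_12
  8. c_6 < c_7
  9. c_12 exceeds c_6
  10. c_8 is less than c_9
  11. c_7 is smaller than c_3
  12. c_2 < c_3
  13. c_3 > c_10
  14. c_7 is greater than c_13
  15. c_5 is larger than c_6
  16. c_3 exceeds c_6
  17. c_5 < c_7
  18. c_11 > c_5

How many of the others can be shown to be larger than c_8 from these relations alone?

4

Directly above c_8: c_9.
One step further: c_12 (2 so far).
One step further: c_7 (3 so far).
One step further: c_3 (4 so far).
No other element is forced above c_8 by the given relations, so the count is 4.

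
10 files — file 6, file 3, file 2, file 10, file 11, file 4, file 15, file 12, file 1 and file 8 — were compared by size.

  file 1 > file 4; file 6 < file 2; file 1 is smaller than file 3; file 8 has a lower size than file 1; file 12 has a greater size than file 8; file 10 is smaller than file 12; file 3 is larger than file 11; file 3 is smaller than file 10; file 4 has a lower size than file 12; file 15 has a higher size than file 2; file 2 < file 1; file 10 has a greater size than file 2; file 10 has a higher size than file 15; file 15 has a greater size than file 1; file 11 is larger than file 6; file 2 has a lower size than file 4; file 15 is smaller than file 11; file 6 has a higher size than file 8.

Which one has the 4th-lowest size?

Piecing the relations together gives one ordering: file 8 < file 6 < file 2 < file 4 < file 1 < file 15 < file 11 < file 3 < file 10 < file 12.
Counting 4 from the smallest end gives file 4.

file 4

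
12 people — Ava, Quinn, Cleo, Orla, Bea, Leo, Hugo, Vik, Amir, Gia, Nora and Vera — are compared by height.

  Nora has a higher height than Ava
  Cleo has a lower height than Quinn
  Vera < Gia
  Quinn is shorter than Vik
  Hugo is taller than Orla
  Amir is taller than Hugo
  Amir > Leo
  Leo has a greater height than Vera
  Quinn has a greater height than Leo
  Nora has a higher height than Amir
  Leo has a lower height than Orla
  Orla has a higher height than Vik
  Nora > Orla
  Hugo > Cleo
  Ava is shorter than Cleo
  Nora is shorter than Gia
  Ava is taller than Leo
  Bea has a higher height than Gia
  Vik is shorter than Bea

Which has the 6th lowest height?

Vik

The consecutive relations fix a unique order: Vera < Leo < Ava < Cleo < Quinn < Vik < Orla < Hugo < Amir < Nora < Gia < Bea.
Counting 6 from the smallest end gives Vik.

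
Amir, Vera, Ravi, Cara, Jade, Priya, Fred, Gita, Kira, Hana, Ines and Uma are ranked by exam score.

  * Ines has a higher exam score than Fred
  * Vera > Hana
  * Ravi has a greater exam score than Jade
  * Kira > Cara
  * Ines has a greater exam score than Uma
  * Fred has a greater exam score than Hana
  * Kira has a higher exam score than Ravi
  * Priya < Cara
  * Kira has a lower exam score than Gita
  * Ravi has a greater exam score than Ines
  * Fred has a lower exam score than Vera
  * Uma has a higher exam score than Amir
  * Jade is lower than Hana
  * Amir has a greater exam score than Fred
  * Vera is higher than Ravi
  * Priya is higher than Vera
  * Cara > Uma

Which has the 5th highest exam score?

Chaining the given pairs: Jade < Hana < Fred < Amir < Uma < Ines < Ravi < Vera < Priya < Cara < Kira < Gita.
The 5th largest is Vera.

Vera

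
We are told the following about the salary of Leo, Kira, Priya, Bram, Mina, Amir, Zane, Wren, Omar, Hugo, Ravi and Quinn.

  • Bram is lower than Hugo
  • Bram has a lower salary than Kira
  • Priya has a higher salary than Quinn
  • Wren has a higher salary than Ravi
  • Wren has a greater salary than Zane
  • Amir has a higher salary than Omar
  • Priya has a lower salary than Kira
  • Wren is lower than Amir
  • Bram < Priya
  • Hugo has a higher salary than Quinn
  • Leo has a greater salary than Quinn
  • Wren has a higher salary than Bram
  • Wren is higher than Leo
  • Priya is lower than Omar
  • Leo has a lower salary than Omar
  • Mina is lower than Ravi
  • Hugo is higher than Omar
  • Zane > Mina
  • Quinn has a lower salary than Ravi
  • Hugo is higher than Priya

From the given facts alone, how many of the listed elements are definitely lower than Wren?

6

Directly below Wren: Leo, Bram, Ravi, Zane.
One step further: Quinn, Mina (6 so far).
Nothing else is reachable below Wren; 6 in all.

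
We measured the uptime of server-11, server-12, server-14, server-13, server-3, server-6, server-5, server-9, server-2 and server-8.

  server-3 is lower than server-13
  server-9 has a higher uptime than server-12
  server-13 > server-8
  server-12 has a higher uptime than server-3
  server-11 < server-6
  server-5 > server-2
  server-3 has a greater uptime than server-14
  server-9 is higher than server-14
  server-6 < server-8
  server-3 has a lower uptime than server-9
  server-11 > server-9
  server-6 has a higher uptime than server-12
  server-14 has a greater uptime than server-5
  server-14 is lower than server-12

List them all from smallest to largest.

server-2 < server-5 < server-14 < server-3 < server-12 < server-9 < server-11 < server-6 < server-8 < server-13

Nothing is placed below server-2, so it is least; from there server-2 < server-5; server-5 < server-14; server-14 < server-3; server-3 < server-12; server-12 < server-9; server-9 < server-11; server-11 < server-6; server-6 < server-8; server-8 < server-13, each given directly.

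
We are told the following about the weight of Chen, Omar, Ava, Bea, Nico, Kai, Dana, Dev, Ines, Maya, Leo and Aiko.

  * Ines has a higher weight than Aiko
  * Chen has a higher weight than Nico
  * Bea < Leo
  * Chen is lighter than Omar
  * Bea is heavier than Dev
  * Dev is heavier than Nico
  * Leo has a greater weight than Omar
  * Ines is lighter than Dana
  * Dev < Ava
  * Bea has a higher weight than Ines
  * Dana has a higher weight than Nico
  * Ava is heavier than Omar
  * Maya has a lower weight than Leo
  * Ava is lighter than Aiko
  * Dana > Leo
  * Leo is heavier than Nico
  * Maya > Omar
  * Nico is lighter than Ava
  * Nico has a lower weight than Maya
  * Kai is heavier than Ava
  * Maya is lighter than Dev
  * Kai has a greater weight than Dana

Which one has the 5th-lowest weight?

Dev

The consecutive relations fix a unique order: Nico < Chen < Omar < Maya < Dev < Ava < Aiko < Ines < Bea < Leo < Dana < Kai.
Counting 5 from the smallest end gives Dev.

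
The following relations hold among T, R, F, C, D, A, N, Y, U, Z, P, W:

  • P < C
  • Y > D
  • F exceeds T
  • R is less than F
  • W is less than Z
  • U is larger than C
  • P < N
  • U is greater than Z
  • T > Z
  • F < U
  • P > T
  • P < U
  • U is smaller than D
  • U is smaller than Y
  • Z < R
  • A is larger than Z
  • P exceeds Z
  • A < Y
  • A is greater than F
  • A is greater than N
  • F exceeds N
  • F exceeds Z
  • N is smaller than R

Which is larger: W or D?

W < Z and Z < T give W < T.
With T < P: W < Z < T < P.
Then P < N extends the chain to N.
With N < R: W < Z < T < P < N < R.
Then R < F extends the chain to F.
Then F < U extends the chain to U.
Then U < D extends the chain to D.
So W < D; D is the larger of the two.

D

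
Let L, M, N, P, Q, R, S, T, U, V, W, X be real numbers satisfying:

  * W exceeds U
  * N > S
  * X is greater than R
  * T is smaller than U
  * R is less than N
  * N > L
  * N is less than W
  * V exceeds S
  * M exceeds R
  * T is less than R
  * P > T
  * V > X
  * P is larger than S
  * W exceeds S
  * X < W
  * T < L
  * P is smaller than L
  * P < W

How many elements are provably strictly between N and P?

Chaining upward from P reaches: L, W.
Chaining downward from N reaches: T, S, L, R.
Strictly between P and N are those in both lists: L — 1 element.

1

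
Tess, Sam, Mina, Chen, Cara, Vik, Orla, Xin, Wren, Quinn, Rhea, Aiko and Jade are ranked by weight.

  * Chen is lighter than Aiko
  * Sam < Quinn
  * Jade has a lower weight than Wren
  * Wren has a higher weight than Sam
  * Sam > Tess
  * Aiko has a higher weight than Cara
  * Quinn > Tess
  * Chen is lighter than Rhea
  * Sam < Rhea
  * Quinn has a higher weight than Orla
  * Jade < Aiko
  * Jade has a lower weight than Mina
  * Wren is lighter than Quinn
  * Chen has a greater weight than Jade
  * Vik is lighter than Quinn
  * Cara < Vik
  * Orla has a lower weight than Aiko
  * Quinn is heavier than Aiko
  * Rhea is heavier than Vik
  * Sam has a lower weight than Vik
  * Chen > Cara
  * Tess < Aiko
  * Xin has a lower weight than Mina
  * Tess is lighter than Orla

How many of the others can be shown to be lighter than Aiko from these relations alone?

Directly below Aiko: Tess, Cara, Jade, Chen, Orla.
No other element is forced below Aiko by the given relations, so the count is 5.

5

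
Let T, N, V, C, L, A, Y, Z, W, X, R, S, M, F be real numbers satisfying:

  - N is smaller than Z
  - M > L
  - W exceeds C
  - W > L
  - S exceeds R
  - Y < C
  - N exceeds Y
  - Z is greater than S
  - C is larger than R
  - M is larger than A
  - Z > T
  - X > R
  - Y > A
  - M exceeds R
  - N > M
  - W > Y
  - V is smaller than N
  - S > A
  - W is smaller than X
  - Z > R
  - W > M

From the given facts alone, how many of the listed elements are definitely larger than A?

Directly above A: Y, M, S.
One step further: C, W, N, Z (7 so far).
One step further: X (8 so far).
Nothing else is reachable above A; 8 in all.

8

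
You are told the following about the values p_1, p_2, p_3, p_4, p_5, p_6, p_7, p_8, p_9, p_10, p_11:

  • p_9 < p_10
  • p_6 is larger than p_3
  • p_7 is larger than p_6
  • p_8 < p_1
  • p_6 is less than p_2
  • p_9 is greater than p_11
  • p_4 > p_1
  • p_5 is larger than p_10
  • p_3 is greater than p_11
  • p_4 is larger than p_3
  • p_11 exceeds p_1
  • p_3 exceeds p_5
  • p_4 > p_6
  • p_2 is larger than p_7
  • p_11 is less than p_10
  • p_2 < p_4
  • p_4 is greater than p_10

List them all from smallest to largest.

The consecutive links are each given: p_8 < p_1; p_1 < p_11; p_11 < p_9; p_9 < p_10; p_10 < p_5; p_5 < p_3; p_3 < p_6; p_6 < p_7; p_7 < p_2; p_2 < p_4.

p_8 < p_1 < p_11 < p_9 < p_10 < p_5 < p_3 < p_6 < p_7 < p_2 < p_4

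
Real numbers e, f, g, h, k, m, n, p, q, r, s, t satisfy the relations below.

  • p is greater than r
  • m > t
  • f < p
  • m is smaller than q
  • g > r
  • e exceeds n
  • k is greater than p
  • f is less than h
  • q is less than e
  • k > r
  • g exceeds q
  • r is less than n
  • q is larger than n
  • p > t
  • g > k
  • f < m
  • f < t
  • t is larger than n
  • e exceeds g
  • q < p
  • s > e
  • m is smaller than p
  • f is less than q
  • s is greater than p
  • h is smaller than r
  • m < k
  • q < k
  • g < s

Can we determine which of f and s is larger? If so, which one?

The relevant relations are f < h; h < r; r < n; n < t; t < m; m < q; q < p; p < k; k < g; g < e; e < s.
Together: f < h < r < n < t < m < q < p < k < g < e < s.
So s is larger.

s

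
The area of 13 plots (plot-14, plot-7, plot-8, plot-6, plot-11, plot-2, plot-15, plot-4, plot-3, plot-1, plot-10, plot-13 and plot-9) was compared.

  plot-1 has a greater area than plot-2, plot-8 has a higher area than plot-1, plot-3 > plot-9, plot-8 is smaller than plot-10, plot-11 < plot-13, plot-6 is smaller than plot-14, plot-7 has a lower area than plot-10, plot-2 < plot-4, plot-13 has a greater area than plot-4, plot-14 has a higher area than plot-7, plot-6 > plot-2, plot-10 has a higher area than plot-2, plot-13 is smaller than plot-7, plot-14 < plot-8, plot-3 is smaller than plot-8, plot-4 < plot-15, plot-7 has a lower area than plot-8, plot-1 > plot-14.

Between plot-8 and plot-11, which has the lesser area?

Following the relations from plot-11: plot-11 < plot-13 < plot-7 < plot-14 < plot-1 < plot-8.
So plot-11 < plot-8; plot-11 is the smaller of the two.

plot-11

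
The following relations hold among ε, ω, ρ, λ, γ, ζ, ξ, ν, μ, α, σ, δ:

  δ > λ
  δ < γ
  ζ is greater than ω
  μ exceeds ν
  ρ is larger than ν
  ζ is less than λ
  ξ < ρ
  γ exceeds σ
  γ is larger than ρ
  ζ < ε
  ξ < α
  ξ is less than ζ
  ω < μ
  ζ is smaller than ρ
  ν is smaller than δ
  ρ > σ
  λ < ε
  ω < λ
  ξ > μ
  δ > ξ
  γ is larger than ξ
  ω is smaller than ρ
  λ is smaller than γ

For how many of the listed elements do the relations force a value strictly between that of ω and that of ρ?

3

The relations place ω below ρ. An element lies strictly between them when it is forced above ω and also forced below ρ.
Above ω: {μ, ξ, ζ, λ, δ, ε, α, γ}. Below ρ: {ν, μ, σ, ξ, ζ}.
Intersection: {μ, ξ, ζ} — 3.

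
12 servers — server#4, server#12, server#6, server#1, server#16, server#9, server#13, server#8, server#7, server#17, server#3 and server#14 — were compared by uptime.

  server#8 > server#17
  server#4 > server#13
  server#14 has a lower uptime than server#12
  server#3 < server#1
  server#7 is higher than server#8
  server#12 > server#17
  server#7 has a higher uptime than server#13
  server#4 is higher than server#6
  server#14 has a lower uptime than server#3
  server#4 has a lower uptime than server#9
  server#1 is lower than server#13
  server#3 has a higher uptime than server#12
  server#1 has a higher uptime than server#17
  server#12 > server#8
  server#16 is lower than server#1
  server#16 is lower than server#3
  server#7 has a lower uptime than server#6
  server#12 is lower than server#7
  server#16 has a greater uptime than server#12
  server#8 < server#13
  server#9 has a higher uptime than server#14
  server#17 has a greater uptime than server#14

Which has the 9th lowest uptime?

The consecutive relations fix a unique order: server#14 < server#17 < server#8 < server#12 < server#16 < server#3 < server#1 < server#13 < server#7 < server#6 < server#4 < server#9.
The 9th smallest is server#7.

server#7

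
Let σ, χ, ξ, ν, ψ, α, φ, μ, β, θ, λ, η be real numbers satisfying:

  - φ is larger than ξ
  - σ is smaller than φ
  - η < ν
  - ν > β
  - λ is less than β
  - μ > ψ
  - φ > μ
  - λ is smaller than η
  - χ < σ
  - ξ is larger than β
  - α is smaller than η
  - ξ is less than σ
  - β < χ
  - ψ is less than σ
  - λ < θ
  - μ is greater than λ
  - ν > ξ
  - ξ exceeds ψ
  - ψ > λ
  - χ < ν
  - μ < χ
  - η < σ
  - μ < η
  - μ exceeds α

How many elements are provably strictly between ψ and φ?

Chaining upward from ψ reaches: μ, η, χ, ξ, σ, ν.
Chaining downward from φ reaches: λ, α, μ, η, β, χ, ξ, σ.
Strictly between ψ and φ are those in both lists: μ, η, χ, ξ, σ — 5 elements.

5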